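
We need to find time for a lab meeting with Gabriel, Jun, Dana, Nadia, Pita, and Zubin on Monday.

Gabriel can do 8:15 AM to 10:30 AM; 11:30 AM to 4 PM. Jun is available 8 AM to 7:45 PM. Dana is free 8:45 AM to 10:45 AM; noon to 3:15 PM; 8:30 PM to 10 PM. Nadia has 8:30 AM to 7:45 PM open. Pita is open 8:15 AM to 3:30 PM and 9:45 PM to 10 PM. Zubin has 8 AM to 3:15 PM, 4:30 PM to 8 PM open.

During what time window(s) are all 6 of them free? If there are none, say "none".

08:45-10:30, 12:00-15:15

Gabriel ∩ Jun: 08:15-10:30, 11:30-16:00.
Gabriel ∩ Jun ∩ Dana: 08:45-10:30, 12:00-15:15.
Gabriel ∩ Jun ∩ Dana ∩ Nadia: 08:45-10:30, 12:00-15:15.
Gabriel ∩ Jun ∩ Dana ∩ Nadia ∩ Pita: 08:45-10:30, 12:00-15:15.
Gabriel ∩ Jun ∩ Dana ∩ Nadia ∩ Pita ∩ Zubin: 08:45-10:30, 12:00-15:15.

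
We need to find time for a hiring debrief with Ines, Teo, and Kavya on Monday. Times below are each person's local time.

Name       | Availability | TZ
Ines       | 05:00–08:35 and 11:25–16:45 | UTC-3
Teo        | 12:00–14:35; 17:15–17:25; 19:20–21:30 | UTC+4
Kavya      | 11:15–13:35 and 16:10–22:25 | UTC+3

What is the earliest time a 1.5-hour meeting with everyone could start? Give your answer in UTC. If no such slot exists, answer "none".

Ines in UTC: 08:00-11:35, 14:25-19:45 (add 3h to convert from UTC-3).
Teo in UTC: 08:00-10:35, 13:15-13:25, 15:20-17:30 (subtract 4h to convert from UTC+4).
Kavya in UTC: 08:15-10:35, 13:10-19:25 (subtract 3h to convert from UTC+3).
Ines ∩ Teo: 08:00-10:35, 15:20-17:30.
Ines ∩ Teo ∩ Kavya: 08:15-10:35, 15:20-17:30.
The first common window of at least 90 minutes is 08:15-10:35, so the earliest start is 08:15.

08:15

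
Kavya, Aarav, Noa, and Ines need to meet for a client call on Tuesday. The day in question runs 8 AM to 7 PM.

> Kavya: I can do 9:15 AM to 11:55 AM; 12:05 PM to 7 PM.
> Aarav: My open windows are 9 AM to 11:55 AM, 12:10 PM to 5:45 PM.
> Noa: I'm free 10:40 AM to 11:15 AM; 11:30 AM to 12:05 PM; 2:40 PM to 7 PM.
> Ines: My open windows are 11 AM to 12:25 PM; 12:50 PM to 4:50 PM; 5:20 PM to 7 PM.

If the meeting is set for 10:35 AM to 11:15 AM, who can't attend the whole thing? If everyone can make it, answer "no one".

Ines, Noa

Kavya: free for 10:35-11:15. Aarav: free for 10:35-11:15. Noa: not fully free for 10:35-11:15. Ines: not fully free for 10:35-11:15.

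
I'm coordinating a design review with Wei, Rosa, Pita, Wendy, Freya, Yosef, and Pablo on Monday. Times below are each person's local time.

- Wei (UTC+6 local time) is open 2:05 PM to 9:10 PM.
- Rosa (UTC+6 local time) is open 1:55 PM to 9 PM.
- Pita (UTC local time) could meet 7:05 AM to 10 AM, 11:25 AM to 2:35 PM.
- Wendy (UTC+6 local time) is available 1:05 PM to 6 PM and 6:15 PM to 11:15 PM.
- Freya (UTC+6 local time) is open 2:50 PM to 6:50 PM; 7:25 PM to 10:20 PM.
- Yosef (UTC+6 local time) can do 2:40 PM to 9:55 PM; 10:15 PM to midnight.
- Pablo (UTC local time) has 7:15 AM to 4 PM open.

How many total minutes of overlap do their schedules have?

210

Wei in UTC: 08:05-15:10 (subtract 6h to convert from UTC+6).
Rosa in UTC: 07:55-15:00 (subtract 6h to convert from UTC+6).
Pita in UTC: 07:05-10:00, 11:25-14:35.
Wendy in UTC: 07:05-12:00, 12:15-17:15 (subtract 6h to convert from UTC+6).
Freya in UTC: 08:50-12:50, 13:25-16:20 (subtract 6h to convert from UTC+6).
Yosef in UTC: 08:40-15:55, 16:15-18:00 (subtract 6h to convert from UTC+6).
Pablo in UTC: 07:15-16:00.
Wei ∩ Rosa: 08:05-15:00.
Wei ∩ Rosa ∩ Pita: 08:05-10:00, 11:25-14:35.
Wei ∩ Rosa ∩ Pita ∩ Wendy: 08:05-10:00, 11:25-12:00, 12:15-14:35.
Wei ∩ Rosa ∩ Pita ∩ Wendy ∩ Freya: 08:50-10:00, 11:25-12:00, 12:15-12:50, 13:25-14:35.
Wei ∩ Rosa ∩ Pita ∩ Wendy ∩ Freya ∩ Yosef: 08:50-10:00, 11:25-12:00, 12:15-12:50, 13:25-14:35.
Wei ∩ Rosa ∩ Pita ∩ Wendy ∩ Freya ∩ Yosef ∩ Pablo: 08:50-10:00, 11:25-12:00, 12:15-12:50, 13:25-14:35.
Those are the intersection windows.
Summing the common windows: 70 + 35 + 35 + 70 = 210 minutes.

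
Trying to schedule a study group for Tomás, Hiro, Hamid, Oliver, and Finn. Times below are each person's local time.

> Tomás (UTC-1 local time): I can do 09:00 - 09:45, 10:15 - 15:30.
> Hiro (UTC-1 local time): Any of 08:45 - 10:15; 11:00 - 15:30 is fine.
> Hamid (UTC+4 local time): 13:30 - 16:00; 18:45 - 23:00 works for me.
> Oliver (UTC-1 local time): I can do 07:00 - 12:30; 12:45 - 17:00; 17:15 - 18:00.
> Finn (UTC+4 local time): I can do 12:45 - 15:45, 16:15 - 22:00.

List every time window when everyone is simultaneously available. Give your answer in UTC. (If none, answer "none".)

Tomás in UTC: 10:00-10:45, 11:15-16:30 (add 1h to convert from UTC-1).
Hiro in UTC: 09:45-11:15, 12:00-16:30 (add 1h to convert from UTC-1).
Hamid in UTC: 09:30-12:00, 14:45-19:00 (subtract 4h to convert from UTC+4).
Oliver in UTC: 08:00-13:30, 13:45-18:00, 18:15-19:00 (add 1h to convert from UTC-1).
Finn in UTC: 08:45-11:45, 12:15-18:00 (subtract 4h to convert from UTC+4).
Tomás ∩ Hiro: 10:00-10:45, 12:00-16:30.
Tomás ∩ Hiro ∩ Hamid: 10:00-10:45, 14:45-16:30.
Tomás ∩ Hiro ∩ Hamid ∩ Oliver: 10:00-10:45, 14:45-16:30.
Tomás ∩ Hiro ∩ Hamid ∩ Oliver ∩ Finn: 10:00-10:45, 14:45-16:30.

10:00-10:45, 14:45-16:30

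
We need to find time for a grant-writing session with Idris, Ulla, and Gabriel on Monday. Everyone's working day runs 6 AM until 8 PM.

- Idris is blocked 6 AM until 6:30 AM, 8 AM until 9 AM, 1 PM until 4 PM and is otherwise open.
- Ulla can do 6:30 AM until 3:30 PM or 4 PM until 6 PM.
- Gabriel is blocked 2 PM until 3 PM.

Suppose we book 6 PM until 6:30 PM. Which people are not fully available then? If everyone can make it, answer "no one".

Idris free: 06:30-08:00, 09:00-13:00, 16:00-20:00 (invert busy blocks within the working day).
Ulla free: 06:30-15:30, 16:00-18:00.
Gabriel free: 06:00-14:00, 15:00-20:00 (invert busy blocks within the working day).
Idris: free for 18:00-18:30. Ulla: not fully free for 18:00-18:30. Gabriel: free for 18:00-18:30.

Ulla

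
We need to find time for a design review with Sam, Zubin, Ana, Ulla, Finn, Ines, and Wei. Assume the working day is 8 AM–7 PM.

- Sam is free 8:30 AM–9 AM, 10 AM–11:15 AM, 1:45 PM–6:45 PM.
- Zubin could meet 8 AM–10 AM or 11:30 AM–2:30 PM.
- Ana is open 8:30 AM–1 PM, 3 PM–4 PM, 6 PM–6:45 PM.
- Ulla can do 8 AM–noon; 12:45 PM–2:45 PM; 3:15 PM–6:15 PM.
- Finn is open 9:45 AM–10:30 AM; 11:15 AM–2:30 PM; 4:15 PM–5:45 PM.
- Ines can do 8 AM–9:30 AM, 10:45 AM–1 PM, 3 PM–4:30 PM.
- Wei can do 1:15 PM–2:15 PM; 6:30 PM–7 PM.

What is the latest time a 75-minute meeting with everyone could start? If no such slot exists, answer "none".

none

Sam ∩ Zubin: 08:30-09:00, 13:45-14:30.
Sam ∩ Zubin ∩ Ana: 08:30-09:00.
Sam ∩ Zubin ∩ Ana ∩ Ulla: 08:30-09:00.
Sam ∩ Zubin ∩ Ana ∩ Ulla ∩ Finn: ∅.
Sam ∩ Zubin ∩ Ana ∩ Ulla ∩ Finn ∩ Ines: ∅.
Sam ∩ Zubin ∩ Ana ∩ Ulla ∩ Finn ∩ Ines ∩ Wei: ∅.
There is no time when everyone is free.
No common window is at least 75 minutes long.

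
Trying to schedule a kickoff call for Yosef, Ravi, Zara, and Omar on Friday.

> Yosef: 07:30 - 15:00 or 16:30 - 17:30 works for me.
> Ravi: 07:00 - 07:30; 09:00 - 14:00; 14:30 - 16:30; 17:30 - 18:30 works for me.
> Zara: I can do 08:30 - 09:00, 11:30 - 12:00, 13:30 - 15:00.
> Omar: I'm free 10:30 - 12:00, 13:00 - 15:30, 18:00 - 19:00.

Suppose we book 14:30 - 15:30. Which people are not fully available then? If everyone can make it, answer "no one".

Yosef, Zara

Yosef: not fully free for 14:30-15:30. Ravi: free for 14:30-15:30. Zara: not fully free for 14:30-15:30. Omar: free for 14:30-15:30.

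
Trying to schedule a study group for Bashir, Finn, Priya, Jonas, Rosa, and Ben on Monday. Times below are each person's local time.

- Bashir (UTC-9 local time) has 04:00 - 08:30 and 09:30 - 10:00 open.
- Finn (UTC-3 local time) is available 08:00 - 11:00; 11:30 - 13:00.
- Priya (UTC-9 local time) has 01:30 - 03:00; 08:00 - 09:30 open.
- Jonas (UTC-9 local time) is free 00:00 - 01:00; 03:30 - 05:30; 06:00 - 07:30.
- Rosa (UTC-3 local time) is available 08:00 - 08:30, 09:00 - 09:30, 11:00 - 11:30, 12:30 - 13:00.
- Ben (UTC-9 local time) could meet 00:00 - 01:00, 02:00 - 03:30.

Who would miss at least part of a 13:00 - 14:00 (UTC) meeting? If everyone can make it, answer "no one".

Ben, Priya, Rosa

Bashir in UTC: 13:00-17:30, 18:30-19:00 (add 9h to convert from UTC-9).
Finn in UTC: 11:00-14:00, 14:30-16:00 (add 3h to convert from UTC-3).
Priya in UTC: 10:30-12:00, 17:00-18:30 (add 9h to convert from UTC-9).
Jonas in UTC: 09:00-10:00, 12:30-14:30, 15:00-16:30 (add 9h to convert from UTC-9).
Rosa in UTC: 11:00-11:30, 12:00-12:30, 14:00-14:30, 15:30-16:00 (add 3h to convert from UTC-3).
Ben in UTC: 09:00-10:00, 11:00-12:30 (add 9h to convert from UTC-9).
Bashir: free for 13:00-14:00. Finn: free for 13:00-14:00. Priya: not fully free for 13:00-14:00. Jonas: free for 13:00-14:00. Rosa: not fully free for 13:00-14:00. Ben: not fully free for 13:00-14:00.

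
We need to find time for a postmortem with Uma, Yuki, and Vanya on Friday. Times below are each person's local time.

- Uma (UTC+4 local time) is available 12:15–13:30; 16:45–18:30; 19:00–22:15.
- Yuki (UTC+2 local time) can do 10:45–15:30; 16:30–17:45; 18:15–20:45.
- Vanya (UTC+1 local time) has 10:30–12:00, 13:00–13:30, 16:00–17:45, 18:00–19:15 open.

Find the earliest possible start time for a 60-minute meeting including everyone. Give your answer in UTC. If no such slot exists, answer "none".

17:00

Uma in UTC: 08:15-09:30, 12:45-14:30, 15:00-18:15 (subtract 4h to convert from UTC+4).
Yuki in UTC: 08:45-13:30, 14:30-15:45, 16:15-18:45 (subtract 2h to convert from UTC+2).
Vanya in UTC: 09:30-11:00, 12:00-12:30, 15:00-16:45, 17:00-18:15 (subtract 1h to convert from UTC+1).
Uma ∩ Yuki: 08:45-09:30, 12:45-13:30, 15:00-15:45, 16:15-18:15.
Uma ∩ Yuki ∩ Vanya: 15:00-15:45, 16:15-16:45, 17:00-18:15.
The first common window of at least 60 minutes is 17:00-18:15, so the earliest start is 17:00.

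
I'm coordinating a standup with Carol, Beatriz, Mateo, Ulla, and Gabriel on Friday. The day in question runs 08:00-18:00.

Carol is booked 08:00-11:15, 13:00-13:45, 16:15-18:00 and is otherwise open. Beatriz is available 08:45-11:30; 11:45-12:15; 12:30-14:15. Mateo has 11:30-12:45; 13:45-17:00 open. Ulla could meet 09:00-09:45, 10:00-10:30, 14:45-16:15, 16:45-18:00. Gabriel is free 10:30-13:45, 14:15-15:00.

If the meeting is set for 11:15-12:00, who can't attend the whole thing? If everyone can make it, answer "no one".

Beatriz, Mateo, Ulla

Carol free: 11:15-13:00, 13:45-16:15 (invert busy blocks within the working day).
Beatriz free: 08:45-11:30, 11:45-12:15, 12:30-14:15.
Mateo free: 11:30-12:45, 13:45-17:00.
Ulla free: 09:00-09:45, 10:00-10:30, 14:45-16:15, 16:45-18:00.
Gabriel free: 10:30-13:45, 14:15-15:00.
Carol: free for 11:15-12:00. Beatriz: not fully free for 11:15-12:00. Mateo: not fully free for 11:15-12:00. Ulla: not fully free for 11:15-12:00. Gabriel: free for 11:15-12:00.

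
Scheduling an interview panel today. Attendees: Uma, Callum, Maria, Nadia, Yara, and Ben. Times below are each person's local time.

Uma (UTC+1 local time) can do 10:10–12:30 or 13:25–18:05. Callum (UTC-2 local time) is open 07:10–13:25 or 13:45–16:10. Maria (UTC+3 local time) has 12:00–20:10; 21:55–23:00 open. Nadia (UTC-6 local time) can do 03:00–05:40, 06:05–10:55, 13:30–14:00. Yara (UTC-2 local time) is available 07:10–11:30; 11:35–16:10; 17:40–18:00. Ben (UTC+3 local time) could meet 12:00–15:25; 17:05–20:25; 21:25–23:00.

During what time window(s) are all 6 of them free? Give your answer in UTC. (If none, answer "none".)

Uma in UTC: 09:10-11:30, 12:25-17:05 (subtract 1h to convert from UTC+1).
Callum in UTC: 09:10-15:25, 15:45-18:10 (add 2h to convert from UTC-2).
Maria in UTC: 09:00-17:10, 18:55-20:00 (subtract 3h to convert from UTC+3).
Nadia in UTC: 09:00-11:40, 12:05-16:55, 19:30-20:00 (add 6h to convert from UTC-6).
Yara in UTC: 09:10-13:30, 13:35-18:10, 19:40-20:00 (add 2h to convert from UTC-2).
Ben in UTC: 09:00-12:25, 14:05-17:25, 18:25-20:00 (subtract 3h to convert from UTC+3).
Uma ∩ Callum: 09:10-11:30, 12:25-15:25, 15:45-17:05.
Uma ∩ Callum ∩ Maria: 09:10-11:30, 12:25-15:25, 15:45-17:05.
Uma ∩ Callum ∩ Maria ∩ Nadia: 09:10-11:30, 12:25-15:25, 15:45-16:55.
Uma ∩ Callum ∩ Maria ∩ Nadia ∩ Yara: 09:10-11:30, 12:25-13:30, 13:35-15:25, 15:45-16:55.
Uma ∩ Callum ∩ Maria ∩ Nadia ∩ Yara ∩ Ben: 09:10-11:30, 14:05-15:25, 15:45-16:55.
So the common availability across everyone is 09:10-11:30, 14:05-15:25, 15:45-16:55.

09:10-11:30, 14:05-15:25, 15:45-16:55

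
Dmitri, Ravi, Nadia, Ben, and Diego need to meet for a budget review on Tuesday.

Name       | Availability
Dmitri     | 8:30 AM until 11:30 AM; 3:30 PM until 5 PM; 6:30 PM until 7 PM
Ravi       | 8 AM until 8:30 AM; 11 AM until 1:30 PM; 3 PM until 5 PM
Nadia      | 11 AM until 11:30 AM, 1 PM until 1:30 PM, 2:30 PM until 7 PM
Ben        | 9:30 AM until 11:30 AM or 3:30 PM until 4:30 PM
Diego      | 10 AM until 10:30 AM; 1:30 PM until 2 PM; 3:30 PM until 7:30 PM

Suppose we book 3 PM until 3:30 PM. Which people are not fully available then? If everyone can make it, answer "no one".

Ben, Diego, Dmitri

Dmitri: not fully free for 15:00-15:30. Ravi: free for 15:00-15:30. Nadia: free for 15:00-15:30. Ben: not fully free for 15:00-15:30. Diego: not fully free for 15:00-15:30.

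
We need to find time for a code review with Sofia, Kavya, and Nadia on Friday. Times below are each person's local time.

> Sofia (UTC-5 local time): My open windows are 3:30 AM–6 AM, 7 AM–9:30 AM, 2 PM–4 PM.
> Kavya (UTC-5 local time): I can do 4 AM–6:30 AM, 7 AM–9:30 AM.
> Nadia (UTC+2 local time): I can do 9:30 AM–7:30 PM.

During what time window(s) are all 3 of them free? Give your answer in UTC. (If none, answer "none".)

09:00-11:00, 12:00-14:30

Sofia in UTC: 08:30-11:00, 12:00-14:30, 19:00-21:00 (add 5h to convert from UTC-5).
Kavya in UTC: 09:00-11:30, 12:00-14:30 (add 5h to convert from UTC-5).
Nadia in UTC: 07:30-17:30 (subtract 2h to convert from UTC+2).
Sofia ∩ Kavya: 09:00-11:00, 12:00-14:30.
Sofia ∩ Kavya ∩ Nadia: 09:00-11:00, 12:00-14:30.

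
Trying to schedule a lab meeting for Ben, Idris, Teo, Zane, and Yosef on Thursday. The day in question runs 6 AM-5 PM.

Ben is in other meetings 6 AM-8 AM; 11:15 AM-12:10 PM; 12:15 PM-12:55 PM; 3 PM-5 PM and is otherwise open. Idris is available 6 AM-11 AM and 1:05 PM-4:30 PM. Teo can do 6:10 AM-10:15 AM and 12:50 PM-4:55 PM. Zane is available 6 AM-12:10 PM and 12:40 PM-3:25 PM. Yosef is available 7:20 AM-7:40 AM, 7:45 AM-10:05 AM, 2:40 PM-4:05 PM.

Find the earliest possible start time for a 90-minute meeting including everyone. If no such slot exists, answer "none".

Ben free: 08:00-11:15, 12:10-12:15, 12:55-15:00 (invert busy blocks within the working day).
Idris free: 06:00-11:00, 13:05-16:30.
Teo free: 06:10-10:15, 12:50-16:55.
Zane free: 06:00-12:10, 12:40-15:25.
Yosef free: 07:20-07:40, 07:45-10:05, 14:40-16:05.
Ben ∩ Idris: 08:00-11:00, 13:05-15:00.
Ben ∩ Idris ∩ Teo: 08:00-10:15, 13:05-15:00.
Ben ∩ Idris ∩ Teo ∩ Zane: 08:00-10:15, 13:05-15:00.
Ben ∩ Idris ∩ Teo ∩ Zane ∩ Yosef: 08:00-10:05, 14:40-15:00.
The first common window of at least 90 minutes is 08:00-10:05, so the earliest start is 08:00.

08:00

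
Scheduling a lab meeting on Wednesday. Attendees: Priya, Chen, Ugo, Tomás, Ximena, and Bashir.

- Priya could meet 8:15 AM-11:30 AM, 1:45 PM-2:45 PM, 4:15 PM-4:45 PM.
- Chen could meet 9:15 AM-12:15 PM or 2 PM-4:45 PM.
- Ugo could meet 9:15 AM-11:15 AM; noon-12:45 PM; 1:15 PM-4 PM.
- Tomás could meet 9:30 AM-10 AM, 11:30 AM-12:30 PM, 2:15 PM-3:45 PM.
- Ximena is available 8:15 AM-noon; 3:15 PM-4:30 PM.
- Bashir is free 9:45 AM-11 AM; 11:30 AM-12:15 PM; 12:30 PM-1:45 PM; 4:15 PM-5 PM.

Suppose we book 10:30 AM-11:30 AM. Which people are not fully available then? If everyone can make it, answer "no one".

Bashir, Tomás, Ugo

Priya: free for 10:30-11:30. Chen: free for 10:30-11:30. Ugo: not fully free for 10:30-11:30. Tomás: not fully free for 10:30-11:30. Ximena: free for 10:30-11:30. Bashir: not fully free for 10:30-11:30.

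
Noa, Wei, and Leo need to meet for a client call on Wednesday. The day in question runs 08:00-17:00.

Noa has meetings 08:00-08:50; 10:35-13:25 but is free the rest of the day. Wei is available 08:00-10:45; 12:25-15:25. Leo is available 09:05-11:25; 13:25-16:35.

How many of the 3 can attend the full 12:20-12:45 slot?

0

Noa free: 08:50-10:35, 13:25-17:00 (invert busy blocks within the working day).
Wei free: 08:00-10:45, 12:25-15:25.
Leo free: 09:05-11:25, 13:25-16:35.
nobody can make the full 12:20-12:45 slot — that's 0.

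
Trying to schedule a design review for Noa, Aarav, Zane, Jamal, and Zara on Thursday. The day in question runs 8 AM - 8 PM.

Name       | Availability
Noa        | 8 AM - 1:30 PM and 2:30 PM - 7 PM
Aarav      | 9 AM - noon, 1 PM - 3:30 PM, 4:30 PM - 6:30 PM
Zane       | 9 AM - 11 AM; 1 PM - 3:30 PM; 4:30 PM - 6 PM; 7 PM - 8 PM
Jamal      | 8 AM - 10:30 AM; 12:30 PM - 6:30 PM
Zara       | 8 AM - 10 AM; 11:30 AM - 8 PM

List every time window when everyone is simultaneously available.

09:00-10:00, 13:00-13:30, 14:30-15:30, 16:30-18:00

Noa ∩ Aarav: 09:00-12:00, 13:00-13:30, 14:30-15:30, 16:30-18:30.
Noa ∩ Aarav ∩ Zane: 09:00-11:00, 13:00-13:30, 14:30-15:30, 16:30-18:00.
Noa ∩ Aarav ∩ Zane ∩ Jamal: 09:00-10:30, 13:00-13:30, 14:30-15:30, 16:30-18:00.
Noa ∩ Aarav ∩ Zane ∩ Jamal ∩ Zara: 09:00-10:00, 13:00-13:30, 14:30-15:30, 16:30-18:00.
Those are the intersection windows.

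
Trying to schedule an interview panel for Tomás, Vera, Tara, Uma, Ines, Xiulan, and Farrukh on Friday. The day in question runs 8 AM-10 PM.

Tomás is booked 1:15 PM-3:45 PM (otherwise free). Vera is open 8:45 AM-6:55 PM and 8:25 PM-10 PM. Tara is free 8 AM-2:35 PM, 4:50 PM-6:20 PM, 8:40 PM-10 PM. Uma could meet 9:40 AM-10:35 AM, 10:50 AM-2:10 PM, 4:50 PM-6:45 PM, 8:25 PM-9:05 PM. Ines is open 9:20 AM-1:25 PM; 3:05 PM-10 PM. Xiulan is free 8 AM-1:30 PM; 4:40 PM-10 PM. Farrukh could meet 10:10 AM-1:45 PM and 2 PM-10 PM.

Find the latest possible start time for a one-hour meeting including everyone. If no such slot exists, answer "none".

Tomás free: 08:00-13:15, 15:45-22:00 (invert busy blocks within the working day).
Vera free: 08:45-18:55, 20:25-22:00.
Tara free: 08:00-14:35, 16:50-18:20, 20:40-22:00.
Uma free: 09:40-10:35, 10:50-14:10, 16:50-18:45, 20:25-21:05.
Ines free: 09:20-13:25, 15:05-22:00.
Xiulan free: 08:00-13:30, 16:40-22:00.
Farrukh free: 10:10-13:45, 14:00-22:00.
Tomás ∩ Vera: 08:45-13:15, 15:45-18:55, 20:25-22:00.
Tomás ∩ Vera ∩ Tara: 08:45-13:15, 16:50-18:20, 20:40-22:00.
Tomás ∩ Vera ∩ Tara ∩ Uma: 09:40-10:35, 10:50-13:15, 16:50-18:20, 20:40-21:05.
Tomás ∩ Vera ∩ Tara ∩ Uma ∩ Ines: 09:40-10:35, 10:50-13:15, 16:50-18:20, 20:40-21:05.
Tomás ∩ Vera ∩ Tara ∩ Uma ∩ Ines ∩ Xiulan: 09:40-10:35, 10:50-13:15, 16:50-18:20, 20:40-21:05.
Tomás ∩ Vera ∩ Tara ∩ Uma ∩ Ines ∩ Xiulan ∩ Farrukh: 10:10-10:35, 10:50-13:15, 16:50-18:20, 20:40-21:05.
The last common window of at least 60 minutes is 16:50-18:20; a 60-minute meeting can start as late as 17:20 and still end by 18:20.

17:20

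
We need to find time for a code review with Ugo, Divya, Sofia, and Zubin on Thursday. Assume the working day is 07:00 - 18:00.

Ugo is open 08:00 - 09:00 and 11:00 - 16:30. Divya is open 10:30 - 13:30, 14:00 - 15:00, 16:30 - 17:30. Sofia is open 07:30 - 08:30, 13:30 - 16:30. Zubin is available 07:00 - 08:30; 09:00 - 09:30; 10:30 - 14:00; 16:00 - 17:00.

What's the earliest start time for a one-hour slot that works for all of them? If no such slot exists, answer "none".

Ugo ∩ Divya: 11:00-13:30, 14:00-15:00.
Ugo ∩ Divya ∩ Sofia: 14:00-15:00.
Ugo ∩ Divya ∩ Sofia ∩ Zubin: ∅.
There is no time when everyone is free.
No common window is at least 60 minutes long.

none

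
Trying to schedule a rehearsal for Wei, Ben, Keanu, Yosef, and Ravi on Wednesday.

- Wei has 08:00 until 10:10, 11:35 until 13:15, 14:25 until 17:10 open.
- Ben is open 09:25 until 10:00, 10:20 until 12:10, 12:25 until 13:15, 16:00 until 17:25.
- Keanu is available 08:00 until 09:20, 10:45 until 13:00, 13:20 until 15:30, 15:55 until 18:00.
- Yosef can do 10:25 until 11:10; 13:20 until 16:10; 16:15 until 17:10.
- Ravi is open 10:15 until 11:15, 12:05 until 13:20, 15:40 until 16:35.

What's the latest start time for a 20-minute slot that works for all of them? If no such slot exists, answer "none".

Wei ∩ Ben: 09:25-10:00, 11:35-12:10, 12:25-13:15, 16:00-17:10.
Wei ∩ Ben ∩ Keanu: 11:35-12:10, 12:25-13:00, 16:00-17:10.
Wei ∩ Ben ∩ Keanu ∩ Yosef: 16:00-16:10, 16:15-17:10.
Wei ∩ Ben ∩ Keanu ∩ Yosef ∩ Ravi: 16:00-16:10, 16:15-16:35.
The last common window of at least 20 minutes is 16:15-16:35; a 20-minute meeting can start as late as 16:15 and still end by 16:35.

16:15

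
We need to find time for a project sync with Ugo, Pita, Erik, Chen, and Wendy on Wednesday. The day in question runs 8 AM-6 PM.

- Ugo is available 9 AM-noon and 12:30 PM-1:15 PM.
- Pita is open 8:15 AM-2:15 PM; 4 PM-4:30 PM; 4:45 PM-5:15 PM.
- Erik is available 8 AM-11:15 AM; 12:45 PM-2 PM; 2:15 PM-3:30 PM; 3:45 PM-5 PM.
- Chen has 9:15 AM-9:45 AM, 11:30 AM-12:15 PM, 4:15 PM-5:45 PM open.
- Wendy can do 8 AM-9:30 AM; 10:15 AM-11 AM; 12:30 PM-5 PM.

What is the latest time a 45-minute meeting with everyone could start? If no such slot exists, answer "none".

Ugo ∩ Pita: 09:00-12:00, 12:30-13:15.
Ugo ∩ Pita ∩ Erik: 09:00-11:15, 12:45-13:15.
Ugo ∩ Pita ∩ Erik ∩ Chen: 09:15-09:45.
Ugo ∩ Pita ∩ Erik ∩ Chen ∩ Wendy: 09:15-09:30.
No common window is at least 45 minutes long.

none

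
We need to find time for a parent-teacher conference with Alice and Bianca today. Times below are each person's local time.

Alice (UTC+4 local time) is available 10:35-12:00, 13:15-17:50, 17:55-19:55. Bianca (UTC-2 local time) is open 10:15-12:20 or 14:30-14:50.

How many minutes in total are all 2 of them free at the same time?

120

Alice in UTC: 06:35-08:00, 09:15-13:50, 13:55-15:55 (subtract 4h to convert from UTC+4).
Bianca in UTC: 12:15-14:20, 16:30-16:50 (add 2h to convert from UTC-2).
Alice ∩ Bianca: 12:15-13:50, 13:55-14:20.
Those are the intersection windows.
Summing the common windows: 95 + 25 = 120 minutes.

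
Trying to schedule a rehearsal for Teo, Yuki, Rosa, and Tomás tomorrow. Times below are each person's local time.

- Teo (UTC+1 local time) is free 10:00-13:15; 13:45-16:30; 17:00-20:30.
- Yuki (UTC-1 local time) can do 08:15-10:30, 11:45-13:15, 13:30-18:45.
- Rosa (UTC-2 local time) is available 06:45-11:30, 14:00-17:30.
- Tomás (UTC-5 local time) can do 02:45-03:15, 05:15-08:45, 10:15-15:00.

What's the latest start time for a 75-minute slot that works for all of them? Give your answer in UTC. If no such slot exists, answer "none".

18:15

Teo in UTC: 09:00-12:15, 12:45-15:30, 16:00-19:30 (subtract 1h to convert from UTC+1).
Yuki in UTC: 09:15-11:30, 12:45-14:15, 14:30-19:45 (add 1h to convert from UTC-1).
Rosa in UTC: 08:45-13:30, 16:00-19:30 (add 2h to convert from UTC-2).
Tomás in UTC: 07:45-08:15, 10:15-13:45, 15:15-20:00 (add 5h to convert from UTC-5).
Teo ∩ Yuki: 09:15-11:30, 12:45-14:15, 14:30-15:30, 16:00-19:30.
Teo ∩ Yuki ∩ Rosa: 09:15-11:30, 12:45-13:30, 16:00-19:30.
Teo ∩ Yuki ∩ Rosa ∩ Tomás: 10:15-11:30, 12:45-13:30, 16:00-19:30.
The last common window of at least 75 minutes is 16:00-19:30; a 75-minute meeting can start as late as 18:15 and still end by 19:30.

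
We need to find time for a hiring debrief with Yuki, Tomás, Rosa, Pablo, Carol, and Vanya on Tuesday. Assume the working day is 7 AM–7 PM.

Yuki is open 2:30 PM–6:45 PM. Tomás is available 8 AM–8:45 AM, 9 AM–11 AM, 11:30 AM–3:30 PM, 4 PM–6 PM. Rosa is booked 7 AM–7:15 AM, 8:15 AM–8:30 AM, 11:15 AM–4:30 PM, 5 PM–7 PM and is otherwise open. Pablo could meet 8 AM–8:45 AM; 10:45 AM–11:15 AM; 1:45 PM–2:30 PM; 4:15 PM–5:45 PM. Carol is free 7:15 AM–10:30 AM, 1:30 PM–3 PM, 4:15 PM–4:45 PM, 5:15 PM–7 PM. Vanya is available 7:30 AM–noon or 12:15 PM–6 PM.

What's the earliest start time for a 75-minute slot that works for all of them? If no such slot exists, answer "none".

none

Yuki free: 14:30-18:45.
Tomás free: 08:00-08:45, 09:00-11:00, 11:30-15:30, 16:00-18:00.
Rosa free: 07:15-08:15, 08:30-11:15, 16:30-17:00 (invert busy blocks within the working day).
Pablo free: 08:00-08:45, 10:45-11:15, 13:45-14:30, 16:15-17:45.
Carol free: 07:15-10:30, 13:30-15:00, 16:15-16:45, 17:15-19:00.
Vanya free: 07:30-12:00, 12:15-18:00.
Yuki ∩ Tomás: 14:30-15:30, 16:00-18:00.
Yuki ∩ Tomás ∩ Rosa: 16:30-17:00.
Yuki ∩ Tomás ∩ Rosa ∩ Pablo: 16:30-17:00.
Yuki ∩ Tomás ∩ Rosa ∩ Pablo ∩ Carol: 16:30-16:45.
Yuki ∩ Tomás ∩ Rosa ∩ Pablo ∩ Carol ∩ Vanya: 16:30-16:45.
No common window is at least 75 minutes long.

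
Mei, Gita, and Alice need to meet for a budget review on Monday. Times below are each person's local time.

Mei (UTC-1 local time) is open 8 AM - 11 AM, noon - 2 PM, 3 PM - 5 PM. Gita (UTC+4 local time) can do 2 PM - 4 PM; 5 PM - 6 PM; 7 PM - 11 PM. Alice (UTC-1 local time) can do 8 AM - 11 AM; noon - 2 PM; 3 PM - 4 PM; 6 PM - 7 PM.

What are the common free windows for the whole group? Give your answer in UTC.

10:00-12:00, 13:00-14:00, 16:00-17:00

Mei in UTC: 09:00-12:00, 13:00-15:00, 16:00-18:00 (add 1h to convert from UTC-1).
Gita in UTC: 10:00-12:00, 13:00-14:00, 15:00-19:00 (subtract 4h to convert from UTC+4).
Alice in UTC: 09:00-12:00, 13:00-15:00, 16:00-17:00, 19:00-20:00 (add 1h to convert from UTC-1).
Mei ∩ Gita: 10:00-12:00, 13:00-14:00, 16:00-18:00.
Mei ∩ Gita ∩ Alice: 10:00-12:00, 13:00-14:00, 16:00-17:00.
So the common availability across everyone is 10:00-12:00, 13:00-14:00, 16:00-17:00.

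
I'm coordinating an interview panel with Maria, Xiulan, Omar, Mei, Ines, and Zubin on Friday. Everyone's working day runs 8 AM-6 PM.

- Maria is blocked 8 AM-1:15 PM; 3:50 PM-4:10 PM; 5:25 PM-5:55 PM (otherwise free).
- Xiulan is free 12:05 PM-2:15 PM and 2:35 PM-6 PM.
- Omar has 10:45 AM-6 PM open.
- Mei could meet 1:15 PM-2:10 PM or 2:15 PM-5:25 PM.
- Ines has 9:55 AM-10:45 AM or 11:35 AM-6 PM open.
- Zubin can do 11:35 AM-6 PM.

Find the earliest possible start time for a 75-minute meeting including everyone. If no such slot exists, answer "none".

Maria free: 13:15-15:50, 16:10-17:25, 17:55-18:00 (invert busy blocks within the working day).
Xiulan free: 12:05-14:15, 14:35-18:00.
Omar free: 10:45-18:00.
Mei free: 13:15-14:10, 14:15-17:25.
Ines free: 09:55-10:45, 11:35-18:00.
Zubin free: 11:35-18:00.
Maria ∩ Xiulan: 13:15-14:15, 14:35-15:50, 16:10-17:25, 17:55-18:00.
Maria ∩ Xiulan ∩ Omar: 13:15-14:15, 14:35-15:50, 16:10-17:25, 17:55-18:00.
Maria ∩ Xiulan ∩ Omar ∩ Mei: 13:15-14:10, 14:35-15:50, 16:10-17:25.
Maria ∩ Xiulan ∩ Omar ∩ Mei ∩ Ines: 13:15-14:10, 14:35-15:50, 16:10-17:25.
Maria ∩ Xiulan ∩ Omar ∩ Mei ∩ Ines ∩ Zubin: 13:15-14:10, 14:35-15:50, 16:10-17:25.
The first common window of at least 75 minutes is 14:35-15:50, so the earliest start is 14:35.

14:35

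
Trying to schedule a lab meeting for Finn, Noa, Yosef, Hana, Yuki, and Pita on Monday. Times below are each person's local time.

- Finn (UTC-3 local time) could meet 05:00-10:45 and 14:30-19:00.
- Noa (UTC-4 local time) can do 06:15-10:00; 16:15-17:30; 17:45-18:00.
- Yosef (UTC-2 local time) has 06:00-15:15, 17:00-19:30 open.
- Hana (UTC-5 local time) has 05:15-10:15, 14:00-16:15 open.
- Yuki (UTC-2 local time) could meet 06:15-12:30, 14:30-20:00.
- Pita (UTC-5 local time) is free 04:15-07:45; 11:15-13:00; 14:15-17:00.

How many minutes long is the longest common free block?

Finn in UTC: 08:00-13:45, 17:30-22:00 (add 3h to convert from UTC-3).
Noa in UTC: 10:15-14:00, 20:15-21:30, 21:45-22:00 (add 4h to convert from UTC-4).
Yosef in UTC: 08:00-17:15, 19:00-21:30 (add 2h to convert from UTC-2).
Hana in UTC: 10:15-15:15, 19:00-21:15 (add 5h to convert from UTC-5).
Yuki in UTC: 08:15-14:30, 16:30-22:00 (add 2h to convert from UTC-2).
Pita in UTC: 09:15-12:45, 16:15-18:00, 19:15-22:00 (add 5h to convert from UTC-5).
Finn ∩ Noa: 10:15-13:45, 20:15-21:30, 21:45-22:00.
Finn ∩ Noa ∩ Yosef: 10:15-13:45, 20:15-21:30.
Finn ∩ Noa ∩ Yosef ∩ Hana: 10:15-13:45, 20:15-21:15.
Finn ∩ Noa ∩ Yosef ∩ Hana ∩ Yuki: 10:15-13:45, 20:15-21:15.
Finn ∩ Noa ∩ Yosef ∩ Hana ∩ Yuki ∩ Pita: 10:15-12:45, 20:15-21:15.
Those are the intersection windows.
The longest is 10:15-12:45 at 150 minutes.

150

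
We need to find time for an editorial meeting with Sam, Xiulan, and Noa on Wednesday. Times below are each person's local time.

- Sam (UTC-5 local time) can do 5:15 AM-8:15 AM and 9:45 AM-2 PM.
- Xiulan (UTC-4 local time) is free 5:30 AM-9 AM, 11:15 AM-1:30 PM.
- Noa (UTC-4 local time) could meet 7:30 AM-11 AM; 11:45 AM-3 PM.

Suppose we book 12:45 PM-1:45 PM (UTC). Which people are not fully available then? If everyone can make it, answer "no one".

Sam, Xiulan

Sam in UTC: 10:15-13:15, 14:45-19:00 (add 5h to convert from UTC-5).
Xiulan in UTC: 09:30-13:00, 15:15-17:30 (add 4h to convert from UTC-4).
Noa in UTC: 11:30-15:00, 15:45-19:00 (add 4h to convert from UTC-4).
Sam: not fully free for 12:45-13:45. Xiulan: not fully free for 12:45-13:45. Noa: free for 12:45-13:45.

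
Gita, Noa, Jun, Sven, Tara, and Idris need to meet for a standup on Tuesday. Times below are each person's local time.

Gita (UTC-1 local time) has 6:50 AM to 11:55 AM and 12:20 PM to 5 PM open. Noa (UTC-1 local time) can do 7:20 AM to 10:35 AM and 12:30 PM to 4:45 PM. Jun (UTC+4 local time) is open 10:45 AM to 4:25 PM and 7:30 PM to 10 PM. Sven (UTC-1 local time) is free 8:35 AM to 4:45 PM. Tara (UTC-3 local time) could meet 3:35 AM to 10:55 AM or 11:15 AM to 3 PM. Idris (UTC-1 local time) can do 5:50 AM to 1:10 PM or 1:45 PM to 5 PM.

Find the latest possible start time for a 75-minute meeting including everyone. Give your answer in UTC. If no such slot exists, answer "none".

16:30

Gita in UTC: 07:50-12:55, 13:20-18:00 (add 1h to convert from UTC-1).
Noa in UTC: 08:20-11:35, 13:30-17:45 (add 1h to convert from UTC-1).
Jun in UTC: 06:45-12:25, 15:30-18:00 (subtract 4h to convert from UTC+4).
Sven in UTC: 09:35-17:45 (add 1h to convert from UTC-1).
Tara in UTC: 06:35-13:55, 14:15-18:00 (add 3h to convert from UTC-3).
Idris in UTC: 06:50-14:10, 14:45-18:00 (add 1h to convert from UTC-1).
Gita ∩ Noa: 08:20-11:35, 13:30-17:45.
Gita ∩ Noa ∩ Jun: 08:20-11:35, 15:30-17:45.
Gita ∩ Noa ∩ Jun ∩ Sven: 09:35-11:35, 15:30-17:45.
Gita ∩ Noa ∩ Jun ∩ Sven ∩ Tara: 09:35-11:35, 15:30-17:45.
Gita ∩ Noa ∩ Jun ∩ Sven ∩ Tara ∩ Idris: 09:35-11:35, 15:30-17:45.
The last common window of at least 75 minutes is 15:30-17:45; a 75-minute meeting can start as late as 16:30 and still end by 17:45.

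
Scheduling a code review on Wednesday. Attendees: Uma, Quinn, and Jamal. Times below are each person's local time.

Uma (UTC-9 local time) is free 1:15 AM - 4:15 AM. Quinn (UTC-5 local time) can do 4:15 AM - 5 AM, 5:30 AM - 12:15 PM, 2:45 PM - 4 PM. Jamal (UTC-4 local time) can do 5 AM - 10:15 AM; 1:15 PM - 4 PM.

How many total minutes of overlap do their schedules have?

Uma in UTC: 10:15-13:15 (add 9h to convert from UTC-9).
Quinn in UTC: 09:15-10:00, 10:30-17:15, 19:45-21:00 (add 5h to convert from UTC-5).
Jamal in UTC: 09:00-14:15, 17:15-20:00 (add 4h to convert from UTC-4).
Uma ∩ Quinn: 10:30-13:15.
Uma ∩ Quinn ∩ Jamal: 10:30-13:15.
That's a single block of 165 minutes.

165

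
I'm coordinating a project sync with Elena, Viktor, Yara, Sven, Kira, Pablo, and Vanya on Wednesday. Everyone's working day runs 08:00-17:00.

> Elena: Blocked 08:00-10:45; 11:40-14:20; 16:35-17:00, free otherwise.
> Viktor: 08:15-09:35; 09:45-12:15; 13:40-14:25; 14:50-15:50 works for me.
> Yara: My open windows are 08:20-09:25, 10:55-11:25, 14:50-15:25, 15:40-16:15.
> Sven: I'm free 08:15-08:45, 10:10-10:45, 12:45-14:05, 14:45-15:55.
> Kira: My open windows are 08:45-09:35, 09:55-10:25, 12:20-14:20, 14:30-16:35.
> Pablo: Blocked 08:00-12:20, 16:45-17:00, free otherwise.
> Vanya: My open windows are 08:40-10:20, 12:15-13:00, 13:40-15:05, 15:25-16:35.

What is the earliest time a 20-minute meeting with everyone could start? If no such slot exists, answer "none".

Elena free: 10:45-11:40, 14:20-16:35 (invert busy blocks within the working day).
Viktor free: 08:15-09:35, 09:45-12:15, 13:40-14:25, 14:50-15:50.
Yara free: 08:20-09:25, 10:55-11:25, 14:50-15:25, 15:40-16:15.
Sven free: 08:15-08:45, 10:10-10:45, 12:45-14:05, 14:45-15:55.
Kira free: 08:45-09:35, 09:55-10:25, 12:20-14:20, 14:30-16:35.
Pablo free: 12:20-16:45 (invert busy blocks within the working day).
Vanya free: 08:40-10:20, 12:15-13:00, 13:40-15:05, 15:25-16:35.
Elena ∩ Viktor: 10:45-11:40, 14:20-14:25, 14:50-15:50.
Elena ∩ Viktor ∩ Yara: 10:55-11:25, 14:50-15:25, 15:40-15:50.
Elena ∩ Viktor ∩ Yara ∩ Sven: 14:50-15:25, 15:40-15:50.
Elena ∩ Viktor ∩ Yara ∩ Sven ∩ Kira: 14:50-15:25, 15:40-15:50.
Elena ∩ Viktor ∩ Yara ∩ Sven ∩ Kira ∩ Pablo: 14:50-15:25, 15:40-15:50.
Elena ∩ Viktor ∩ Yara ∩ Sven ∩ Kira ∩ Pablo ∩ Vanya: 14:50-15:05, 15:40-15:50.
So the common availability across everyone is 14:50-15:05, 15:40-15:50.
No common window is at least 20 minutes long.

none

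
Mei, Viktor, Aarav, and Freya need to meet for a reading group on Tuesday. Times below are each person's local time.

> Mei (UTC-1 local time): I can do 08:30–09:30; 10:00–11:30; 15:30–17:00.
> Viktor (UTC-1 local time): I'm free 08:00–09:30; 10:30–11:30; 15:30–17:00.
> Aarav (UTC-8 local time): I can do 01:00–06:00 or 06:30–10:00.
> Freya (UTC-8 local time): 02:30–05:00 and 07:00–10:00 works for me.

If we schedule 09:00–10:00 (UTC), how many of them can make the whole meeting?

2

Mei in UTC: 09:30-10:30, 11:00-12:30, 16:30-18:00 (add 1h to convert from UTC-1).
Viktor in UTC: 09:00-10:30, 11:30-12:30, 16:30-18:00 (add 1h to convert from UTC-1).
Aarav in UTC: 09:00-14:00, 14:30-18:00 (add 8h to convert from UTC-8).
Freya in UTC: 10:30-13:00, 15:00-18:00 (add 8h to convert from UTC-8).
Viktor and Aarav can make the full 09:00-10:00 slot — that's 2.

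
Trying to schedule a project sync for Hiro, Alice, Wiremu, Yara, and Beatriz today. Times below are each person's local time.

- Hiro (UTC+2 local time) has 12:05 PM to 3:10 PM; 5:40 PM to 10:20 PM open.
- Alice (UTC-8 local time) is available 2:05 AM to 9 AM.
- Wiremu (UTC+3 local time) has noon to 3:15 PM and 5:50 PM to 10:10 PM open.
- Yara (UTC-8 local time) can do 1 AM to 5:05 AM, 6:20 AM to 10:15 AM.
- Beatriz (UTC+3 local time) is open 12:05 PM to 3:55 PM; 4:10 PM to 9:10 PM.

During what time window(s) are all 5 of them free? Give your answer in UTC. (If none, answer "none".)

Hiro in UTC: 10:05-13:10, 15:40-20:20 (subtract 2h to convert from UTC+2).
Alice in UTC: 10:05-17:00 (add 8h to convert from UTC-8).
Wiremu in UTC: 09:00-12:15, 14:50-19:10 (subtract 3h to convert from UTC+3).
Yara in UTC: 09:00-13:05, 14:20-18:15 (add 8h to convert from UTC-8).
Beatriz in UTC: 09:05-12:55, 13:10-18:10 (subtract 3h to convert from UTC+3).
Hiro ∩ Alice: 10:05-13:10, 15:40-17:00.
Hiro ∩ Alice ∩ Wiremu: 10:05-12:15, 15:40-17:00.
Hiro ∩ Alice ∩ Wiremu ∩ Yara: 10:05-12:15, 15:40-17:00.
Hiro ∩ Alice ∩ Wiremu ∩ Yara ∩ Beatriz: 10:05-12:15, 15:40-17:00.

10:05-12:15, 15:40-17:00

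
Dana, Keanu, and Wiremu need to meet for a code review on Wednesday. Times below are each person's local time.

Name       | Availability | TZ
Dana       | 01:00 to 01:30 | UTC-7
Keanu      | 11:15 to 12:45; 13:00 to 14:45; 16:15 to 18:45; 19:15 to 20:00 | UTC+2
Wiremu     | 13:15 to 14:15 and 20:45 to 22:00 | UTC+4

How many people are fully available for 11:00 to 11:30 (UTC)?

1

Dana in UTC: 08:00-08:30 (add 7h to convert from UTC-7).
Keanu in UTC: 09:15-10:45, 11:00-12:45, 14:15-16:45, 17:15-18:00 (subtract 2h to convert from UTC+2).
Wiremu in UTC: 09:15-10:15, 16:45-18:00 (subtract 4h to convert from UTC+4).
Keanu can make the full 11:00-11:30 slot — that's 1.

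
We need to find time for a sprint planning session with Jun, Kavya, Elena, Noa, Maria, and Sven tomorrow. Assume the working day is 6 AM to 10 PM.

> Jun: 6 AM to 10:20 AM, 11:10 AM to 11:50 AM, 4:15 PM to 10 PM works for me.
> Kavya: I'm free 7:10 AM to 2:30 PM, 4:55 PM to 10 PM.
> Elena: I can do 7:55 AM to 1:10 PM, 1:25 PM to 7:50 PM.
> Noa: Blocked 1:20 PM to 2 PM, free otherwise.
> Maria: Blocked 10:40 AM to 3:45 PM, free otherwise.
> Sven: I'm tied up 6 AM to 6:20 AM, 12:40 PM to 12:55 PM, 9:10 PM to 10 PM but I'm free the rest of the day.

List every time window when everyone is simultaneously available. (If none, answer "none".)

Jun free: 06:00-10:20, 11:10-11:50, 16:15-22:00.
Kavya free: 07:10-14:30, 16:55-22:00.
Elena free: 07:55-13:10, 13:25-19:50.
Noa free: 06:00-13:20, 14:00-22:00 (invert busy blocks within the working day).
Maria free: 06:00-10:40, 15:45-22:00 (invert busy blocks within the working day).
Sven free: 06:20-12:40, 12:55-21:10 (invert busy blocks within the working day).
Jun ∩ Kavya: 07:10-10:20, 11:10-11:50, 16:55-22:00.
Jun ∩ Kavya ∩ Elena: 07:55-10:20, 11:10-11:50, 16:55-19:50.
Jun ∩ Kavya ∩ Elena ∩ Noa: 07:55-10:20, 11:10-11:50, 16:55-19:50.
Jun ∩ Kavya ∩ Elena ∩ Noa ∩ Maria: 07:55-10:20, 16:55-19:50.
Jun ∩ Kavya ∩ Elena ∩ Noa ∩ Maria ∩ Sven: 07:55-10:20, 16:55-19:50.
So the common availability across everyone is 07:55-10:20, 16:55-19:50.

07:55-10:20, 16:55-19:50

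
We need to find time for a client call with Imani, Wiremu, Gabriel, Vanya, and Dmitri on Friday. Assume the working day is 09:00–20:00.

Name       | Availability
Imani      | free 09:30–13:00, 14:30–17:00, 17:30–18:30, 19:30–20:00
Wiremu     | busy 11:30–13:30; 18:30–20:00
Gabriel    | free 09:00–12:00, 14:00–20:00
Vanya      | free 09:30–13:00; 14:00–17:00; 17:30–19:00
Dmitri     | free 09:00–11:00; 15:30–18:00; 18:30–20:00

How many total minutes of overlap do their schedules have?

Imani free: 09:30-13:00, 14:30-17:00, 17:30-18:30, 19:30-20:00.
Wiremu free: 09:00-11:30, 13:30-18:30 (invert busy blocks within the working day).
Gabriel free: 09:00-12:00, 14:00-20:00.
Vanya free: 09:30-13:00, 14:00-17:00, 17:30-19:00.
Dmitri free: 09:00-11:00, 15:30-18:00, 18:30-20:00.
Imani ∩ Wiremu: 09:30-11:30, 14:30-17:00, 17:30-18:30.
Imani ∩ Wiremu ∩ Gabriel: 09:30-11:30, 14:30-17:00, 17:30-18:30.
Imani ∩ Wiremu ∩ Gabriel ∩ Vanya: 09:30-11:30, 14:30-17:00, 17:30-18:30.
Imani ∩ Wiremu ∩ Gabriel ∩ Vanya ∩ Dmitri: 09:30-11:00, 15:30-17:00, 17:30-18:00.
Those are the intersection windows.
Summing the common windows: 90 + 90 + 30 = 210 minutes.

210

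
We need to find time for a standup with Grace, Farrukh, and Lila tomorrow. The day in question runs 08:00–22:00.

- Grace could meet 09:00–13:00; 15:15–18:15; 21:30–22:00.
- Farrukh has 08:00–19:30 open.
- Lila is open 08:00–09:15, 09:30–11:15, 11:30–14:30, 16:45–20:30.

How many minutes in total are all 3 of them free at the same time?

Grace ∩ Farrukh: 09:00-13:00, 15:15-18:15.
Grace ∩ Farrukh ∩ Lila: 09:00-09:15, 09:30-11:15, 11:30-13:00, 16:45-18:15.
Those are the intersection windows.
Summing the common windows: 15 + 105 + 90 + 90 = 300 minutes.

300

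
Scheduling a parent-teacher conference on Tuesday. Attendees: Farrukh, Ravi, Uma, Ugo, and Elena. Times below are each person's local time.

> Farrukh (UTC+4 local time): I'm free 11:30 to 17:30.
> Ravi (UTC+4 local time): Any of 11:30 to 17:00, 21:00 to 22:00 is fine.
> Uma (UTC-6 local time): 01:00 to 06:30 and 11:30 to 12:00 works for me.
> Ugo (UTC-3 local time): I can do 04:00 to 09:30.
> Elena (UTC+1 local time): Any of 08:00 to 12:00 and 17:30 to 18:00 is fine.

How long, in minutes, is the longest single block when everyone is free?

Farrukh in UTC: 07:30-13:30 (subtract 4h to convert from UTC+4).
Ravi in UTC: 07:30-13:00, 17:00-18:00 (subtract 4h to convert from UTC+4).
Uma in UTC: 07:00-12:30, 17:30-18:00 (add 6h to convert from UTC-6).
Ugo in UTC: 07:00-12:30 (add 3h to convert from UTC-3).
Elena in UTC: 07:00-11:00, 16:30-17:00 (subtract 1h to convert from UTC+1).
Farrukh ∩ Ravi: 07:30-13:00.
Farrukh ∩ Ravi ∩ Uma: 07:30-12:30.
Farrukh ∩ Ravi ∩ Uma ∩ Ugo: 07:30-12:30.
Farrukh ∩ Ravi ∩ Uma ∩ Ugo ∩ Elena: 07:30-11:00.
The longest is 07:30-11:00 at 210 minutes.

210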